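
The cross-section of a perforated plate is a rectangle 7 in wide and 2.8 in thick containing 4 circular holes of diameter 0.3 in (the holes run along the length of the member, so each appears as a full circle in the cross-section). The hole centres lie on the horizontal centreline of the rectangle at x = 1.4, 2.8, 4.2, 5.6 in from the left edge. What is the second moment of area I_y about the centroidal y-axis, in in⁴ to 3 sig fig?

I_y ≈ 79.3 in⁴

Split into non-overlapping primitives; take the origin at the lower-left of the bounding box.
Plate: 7 × 2.8, A = 19.6 in², x = 3.5 in, Ī = 80.033 in⁴.
Hole 1 (subtracted): ⌀0.3, A = 0.070686 in², x = 1.4 in, Ī = 0.00039761 in⁴.
Hole 2 (subtracted): ⌀0.3, A = 0.070686 in², x = 2.8 in, Ī = 0.00039761 in⁴.
Hole 3 (subtracted): ⌀0.3, A = 0.070686 in², x = 4.2 in, Ī = 0.00039761 in⁴.
Hole 4 (subtracted): ⌀0.3, A = 0.070686 in², x = 5.6 in, Ī = 0.00039761 in⁴.
By symmetry the centroid is at mid-width, x̄ = 3.5 in.
Transfer each piece to the centroidal y-axis using Ī + A·d² with d = x − 3.5:
  plate: d = 0 in → contributes +80.033 in⁴
  hole 1: d = -2.1 in → contributes −0.31212 in⁴
  hole 2: d = -0.7 in → contributes −0.035034 in⁴
  hole 3: d = 0.7 in → contributes −0.035034 in⁴
  hole 4: d = 2.1 in → contributes −0.31212 in⁴
Total I = 79.339 in⁴.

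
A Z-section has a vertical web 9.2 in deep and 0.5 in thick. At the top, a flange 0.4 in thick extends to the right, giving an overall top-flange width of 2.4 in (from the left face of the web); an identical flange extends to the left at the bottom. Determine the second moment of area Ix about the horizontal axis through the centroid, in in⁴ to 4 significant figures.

Break the section into simple shapes (no overlaps), measuring from the bottom-left corner of the bounding box.
Web: 0.5 × 9.2, A = 4.6 in², y = 4.6 in, Ī = 32.4453 in⁴.
Top flange (beyond web): 1.9 × 0.4, A = 0.76 in², y = 9 in, Ī = 0.0101333 in⁴.
Bottom flange (beyond web): 1.9 × 0.4, A = 0.76 in², y = 0.2 in, Ī = 0.0101333 in⁴.
Centroid: ȳ = ΣA·y / ΣA = 4.6 in.
Transfer each piece to the horizontal axis through the centroid using Ī + A·d² with d = y − 4.6:
  web: d = 0 in → contributes +32.4453 in⁴
  top flange (beyond web): d = 4.4 in → contributes +14.7237 in⁴
  bottom flange (beyond web): d = -4.4 in → contributes +14.7237 in⁴
Total I = 61.8928 in⁴.

Ix ≈ 61.89 in⁴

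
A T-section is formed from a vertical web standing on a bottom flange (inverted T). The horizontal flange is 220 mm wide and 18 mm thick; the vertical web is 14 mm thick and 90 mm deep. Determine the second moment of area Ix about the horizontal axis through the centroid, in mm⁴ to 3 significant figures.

Break the section into simple shapes (no overlaps), measuring from the bottom-left corner of the bounding box.
Flange: 220 × 18, A = 3 960 mm², y = 9 mm, Ī = 106 920 mm⁴.
Web: 14 × 90, A = 1 260 mm², y = 63 mm, Ī = 850 500 mm⁴.
Centroid: ȳ = ΣA·y / ΣA = 22.034 mm.
Transfer each piece to the horizontal axis through the centroid using Ī + A·d² with d = y − 22.034:
  flange: d = -13.034 mm → contributes +779 715 mm⁴
  web: d = 40.966 mm → contributes +2 964 999 mm⁴
Total I = 3 744 714 mm⁴.

Ix ≈ 3.74 × 10⁶ mm⁴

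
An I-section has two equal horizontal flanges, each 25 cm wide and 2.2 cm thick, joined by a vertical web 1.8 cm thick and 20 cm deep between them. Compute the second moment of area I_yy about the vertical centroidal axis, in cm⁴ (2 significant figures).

I_yy ≈ 5700 cm⁴

Break the section into simple shapes (no overlaps), measuring from the bottom-left corner of the bounding box.
Bottom flange: 25 × 2.2, A = 55 cm², x = 12.5 cm, Ī = 2 865 cm⁴.
Web: 1.8 × 20, A = 36 cm², x = 12.5 cm, Ī = 9.72 cm⁴.
Top flange: 25 × 2.2, A = 55 cm², x = 12.5 cm, Ī = 2 865 cm⁴.
By symmetry the centroid is at mid-width, x̄ = 12.5 cm.
All pieces are centred on the vertical centroidal axis, so I = ΣĪ = 5 739 cm⁴.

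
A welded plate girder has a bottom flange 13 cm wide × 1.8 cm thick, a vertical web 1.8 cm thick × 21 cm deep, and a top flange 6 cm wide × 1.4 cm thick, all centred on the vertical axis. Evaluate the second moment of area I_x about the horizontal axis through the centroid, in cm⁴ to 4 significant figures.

Treat the section as a set of non-overlapping primitives; coordinates are from the bounding-box lower-left.
Bottom plate: 13 × 1.8, A = 23.4 cm², y = 0.9 cm, Ī = 6.318 cm⁴.
Web plate: 1.8 × 21, A = 37.8 cm², y = 12.3 cm, Ī = 1389.15 cm⁴.
Top plate: 6 × 1.4, A = 8.4 cm², y = 23.5 cm, Ī = 1.372 cm⁴.
Centroid: ȳ = ΣA·y / ΣA = 9.81897 cm.
Transfer each piece to the horizontal axis through the centroid using Ī + A·d² with d = y − 9.81897:
  bottom plate: d = -8.91897 cm → contributes +1867.74 cm⁴
  web plate: d = 2.48103 cm → contributes +1621.83 cm⁴
  top plate: d = 13.681 cm → contributes +1573.61 cm⁴
Total I = 5063.17 cm⁴.

I_x ≈ 5063 cm⁴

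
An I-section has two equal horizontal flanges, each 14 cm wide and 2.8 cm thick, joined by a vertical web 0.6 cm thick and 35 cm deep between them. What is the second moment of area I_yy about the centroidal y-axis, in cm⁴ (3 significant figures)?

I_yy ≈ 1280 cm⁴

Break the section into simple shapes (no overlaps), measuring from the bottom-left corner of the bounding box.
Bottom flange: 14 × 2.8, A = 39.2 cm², x = 7 cm, Ī = 640.27 cm⁴.
Web: 0.6 × 35, A = 21 cm², x = 7 cm, Ī = 0.63 cm⁴.
Top flange: 14 × 2.8, A = 39.2 cm², x = 7 cm, Ī = 640.27 cm⁴.
By symmetry the centroid is at mid-width, x̄ = 7 cm.
All pieces are centred on the centroidal y-axis, so I = ΣĪ = 1281.2 cm⁴.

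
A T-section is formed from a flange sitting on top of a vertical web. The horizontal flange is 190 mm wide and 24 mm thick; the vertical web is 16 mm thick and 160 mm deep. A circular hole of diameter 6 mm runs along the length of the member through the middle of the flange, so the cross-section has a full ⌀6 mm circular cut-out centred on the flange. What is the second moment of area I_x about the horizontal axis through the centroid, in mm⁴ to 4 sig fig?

I_x ≈ 1.953 × 10⁷ mm⁴

Split into non-overlapping primitives; take the origin at the lower-left of the bounding box.
Flange: 190 × 24, A = 4 560 mm², y = 172 mm, Ī = 218 880 mm⁴.
Web: 16 × 160, A = 2 560 mm², y = 80 mm, Ī = 5 461 333 mm⁴.
Hole (subtracted): ⌀6, A = 28.2743 mm², y = 172 mm, Ī = 63.6173 mm⁴.
Centroid: ȳ = ΣA·y / ΣA = 138.789 mm.
Transfer each piece to the horizontal axis through the centroid using Ī + A·d² with d = y − 138.789:
  flange: d = 33.2105 mm → contributes +5 248 285 mm⁴
  web: d = -58.7895 mm → contributes +14 309 209 mm⁴
  hole: d = 33.2105 mm → contributes −31248.5 mm⁴
Total I = 19 526 245 mm⁴.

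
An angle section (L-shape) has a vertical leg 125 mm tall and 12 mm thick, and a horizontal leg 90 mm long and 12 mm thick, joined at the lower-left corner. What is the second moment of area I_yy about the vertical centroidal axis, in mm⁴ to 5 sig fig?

I_yy ≈ 1.6597 × 10⁶ mm⁴

Treat the section as a set of non-overlapping primitives; coordinates are from the bounding-box lower-left.
Vertical leg: 12 × 125, A = 1 500 mm², x = 6 mm, Ī = 18 000 mm⁴.
Horizontal leg (remainder): 78 × 12, A = 936 mm², x = 51 mm, Ī = 474 552 mm⁴.
Centroid: x̄ = ΣA·x / ΣA = 23.29064 mm.
Transfer each piece to the vertical centroidal axis using Ī + A·d² with d = x − 23.29064:
  vertical leg: d = -17.29064 mm → contributes +466449.4 mm⁴
  horizontal leg (remainder): d = 27.70936 mm → contributes +1 193 221 mm⁴
Total I = 1 659 670 mm⁴.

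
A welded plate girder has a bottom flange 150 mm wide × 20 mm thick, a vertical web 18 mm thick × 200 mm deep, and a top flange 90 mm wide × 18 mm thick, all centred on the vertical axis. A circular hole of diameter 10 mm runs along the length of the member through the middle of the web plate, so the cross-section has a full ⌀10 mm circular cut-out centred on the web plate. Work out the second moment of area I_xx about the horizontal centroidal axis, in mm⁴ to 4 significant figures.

I_xx ≈ 6.480 × 10⁷ mm⁴

Split into non-overlapping primitives; take the origin at the lower-left of the bounding box.
Bottom plate: 150 × 20, A = 3 000 mm², y = 10 mm, Ī = 100 000 mm⁴.
Web plate: 18 × 200, A = 3 600 mm², y = 120 mm, Ī = 12 000 000 mm⁴.
Top plate: 90 × 18, A = 1 620 mm², y = 229 mm, Ī = 43 740 mm⁴.
Hole (subtracted): ⌀10, A = 78.5398 mm², y = 120 mm, Ī = 490.874 mm⁴.
Centroid: ȳ = ΣA·y / ΣA = 101.156 mm.
Transfer each piece to the horizontal centroidal axis using Ī + A·d² with d = y − 101.156:
  bottom plate: d = -91.1557 mm → contributes +25 028 093 mm⁴
  web plate: d = 18.8443 mm → contributes +13 278 386 mm⁴
  top plate: d = 127.844 mm → contributes +26 521 281 mm⁴
  hole: d = 18.8443 mm → contributes −28380.9 mm⁴
Total I = 64 799 379 mm⁴.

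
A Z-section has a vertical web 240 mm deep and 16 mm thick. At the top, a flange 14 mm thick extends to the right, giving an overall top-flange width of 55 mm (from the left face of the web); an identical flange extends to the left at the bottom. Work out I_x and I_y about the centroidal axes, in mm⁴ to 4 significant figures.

I_x ≈ 3.239 × 10⁷ mm⁴, I_y ≈ 1.046 × 10⁶ mm⁴

Break the section into simple shapes (no overlaps), measuring from the bottom-left corner of the bounding box.
Web: 16 × 240, A = 3 840 mm², y = 120 mm, Ī = 18 432 000 mm⁴.
Top flange (beyond web): 39 × 14, A = 546 mm², y = 233 mm, Ī = 8 918 mm⁴.
Bottom flange (beyond web): 39 × 14, A = 546 mm², y = 7 mm, Ī = 8 918 mm⁴.
Centroid: ȳ = ΣA·y / ΣA = 120 mm.
Transfer each piece to the centroidal x-axis using Ī + A·d² with d = y − 120:
  web: d = 0 mm → contributes +18 432 000 mm⁴
  top flange (beyond web): d = 113 mm → contributes +6 980 792 mm⁴
  bottom flange (beyond web): d = -113 mm → contributes +6 980 792 mm⁴
Total I = 32 393 584 mm⁴.
For the y-axis: x̄ = 47 mm.
Repeating about the centroidal y-axis gives I_y = 1 046 156 mm⁴.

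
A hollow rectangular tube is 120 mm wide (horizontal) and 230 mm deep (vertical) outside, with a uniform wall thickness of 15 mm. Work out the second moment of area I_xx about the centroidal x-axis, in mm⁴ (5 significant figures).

I_xx ≈ 6.1670 × 10⁷ mm⁴

Decompose the section into non-overlapping parts with the origin at the bottom-left of its bounding rectangle.
Outer rectangle: 120 × 230, A = 27 600 mm², y = 115 mm, Ī = 121 670 000 mm⁴.
Inner void (subtracted): 90 × 200, A = 18 000 mm², y = 115 mm, Ī = 60 000 000 mm⁴.
By symmetry the centroid is at mid-height, ȳ = 115 mm.
All pieces are centred on the centroidal x-axis, so I = ΣĪ (holes subtracted) = 61 670 000 mm⁴.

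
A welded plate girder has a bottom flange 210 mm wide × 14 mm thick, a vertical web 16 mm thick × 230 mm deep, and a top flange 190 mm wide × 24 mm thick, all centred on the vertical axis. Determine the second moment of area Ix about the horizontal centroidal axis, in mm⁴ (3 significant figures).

Decompose the section into non-overlapping parts with the origin at the bottom-left of its bounding rectangle.
Bottom plate: 210 × 14, A = 2 940 mm², y = 7 mm, Ī = 48 020 mm⁴.
Web plate: 16 × 230, A = 3 680 mm², y = 129 mm, Ī = 16 222 667 mm⁴.
Top plate: 190 × 24, A = 4 560 mm², y = 256 mm, Ī = 218 880 mm⁴.
Centroid: ȳ = ΣA·y / ΣA = 148.72 mm.
Transfer each piece to the horizontal centroidal axis using Ī + A·d² with d = y − 148.72:
  bottom plate: d = -141.72 mm → contributes +59 094 415 mm⁴
  web plate: d = -19.717 mm → contributes +17 653 355 mm⁴
  top plate: d = 107.28 mm → contributes +52 702 503 mm⁴
Total I = 129 450 274 mm⁴.

Ix ≈ 1.29 × 10⁸ mm⁴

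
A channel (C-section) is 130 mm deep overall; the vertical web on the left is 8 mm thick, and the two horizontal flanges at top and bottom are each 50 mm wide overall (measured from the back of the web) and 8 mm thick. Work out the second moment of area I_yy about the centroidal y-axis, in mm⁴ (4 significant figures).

I_yy ≈ 3.595 × 10⁵ mm⁴

Decompose the section into non-overlapping parts with the origin at the bottom-left of its bounding rectangle.
Web: 8 × 130, A = 1 040 mm², x = 4 mm, Ī = 5546.67 mm⁴.
Top flange (beyond web): 42 × 8, A = 336 mm², x = 29 mm, Ī = 49 392 mm⁴.
Bottom flange (beyond web): 42 × 8, A = 336 mm², x = 29 mm, Ī = 49 392 mm⁴.
Centroid: x̄ = ΣA·x / ΣA = 13.8131 mm.
Transfer each piece to the centroidal y-axis using Ī + A·d² with d = x − 13.8131:
  web: d = -9.81308 mm → contributes +105 695 mm⁴
  top flange (beyond web): d = 15.1869 mm → contributes +126 888 mm⁴
  bottom flange (beyond web): d = 15.1869 mm → contributes +126 888 mm⁴
Total I = 359 471 mm⁴.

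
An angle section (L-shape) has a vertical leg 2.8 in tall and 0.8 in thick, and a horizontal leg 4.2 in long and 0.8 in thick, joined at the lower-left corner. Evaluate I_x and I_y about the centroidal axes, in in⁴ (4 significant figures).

I_x ≈ 2.837 in⁴, I_y ≈ 8.157 in⁴

Treat the section as a set of non-overlapping primitives; coordinates are from the bounding-box lower-left.
Vertical leg: 0.8 × 2.8, A = 2.24 in², y = 1.4 in, Ī = 1.46347 in⁴.
Horizontal leg (remainder): 3.4 × 0.8, A = 2.72 in², y = 0.4 in, Ī = 0.145067 in⁴.
Centroid: ȳ = ΣA·y / ΣA = 0.851613 in.
Transfer each piece to the centroidal x-axis using Ī + A·d² with d = y − 0.851613:
  vertical leg: d = 0.548387 in → contributes +2.1371 in⁴
  horizontal leg (remainder): d = -0.451613 in → contributes +0.699822 in⁴
Total I = 2.83692 in⁴.
For the y-axis: x̄ = 1.55161 in.
Repeating about the centroidal y-axis gives I_y = 8.15692 in⁴.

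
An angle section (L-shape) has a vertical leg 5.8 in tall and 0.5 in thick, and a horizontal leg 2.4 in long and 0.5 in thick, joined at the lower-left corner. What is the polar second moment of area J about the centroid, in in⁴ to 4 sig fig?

Treat the section as a set of non-overlapping primitives; coordinates are from the bounding-box lower-left.
Vertical leg: 0.5 × 5.8, A = 2.9 in², y = 2.9 in, Ī = 8.12967 in⁴.
Horizontal leg (remainder): 1.9 × 0.5, A = 0.95 in², y = 0.25 in, Ī = 0.0197917 in⁴.
Centroid: ȳ = ΣA·y / ΣA = 2.2461 in.
Transfer each piece to the centroidal x-axis using Ī + A·d² with d = y − 2.2461:
  vertical leg: d = 0.653896 in → contributes +9.36965 in⁴
  horizontal leg (remainder): d = -1.9961 in → contributes +3.805 in⁴
Total I = 13.1746 in⁴.
For the y-axis: x̄ = 0.546104 in.
Repeating about the centroidal y-axis gives I_y = 1.37665 in⁴.
Polar second moment: J = I_x + I_y = 14.5513 in⁴.

J ≈ 14.55 in⁴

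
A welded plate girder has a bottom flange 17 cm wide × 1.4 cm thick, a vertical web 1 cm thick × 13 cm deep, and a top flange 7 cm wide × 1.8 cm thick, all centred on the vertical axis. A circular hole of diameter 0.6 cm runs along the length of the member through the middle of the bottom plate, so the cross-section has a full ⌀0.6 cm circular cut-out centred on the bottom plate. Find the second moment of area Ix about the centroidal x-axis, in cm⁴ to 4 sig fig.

Ix ≈ 1982 cm⁴

Decompose the section into non-overlapping parts with the origin at the bottom-left of its bounding rectangle.
Bottom plate: 17 × 1.4, A = 23.8 cm², y = 0.7 cm, Ī = 3.88733 cm⁴.
Web plate: 1 × 13, A = 13 cm², y = 7.9 cm, Ī = 183.083 cm⁴.
Top plate: 7 × 1.8, A = 12.6 cm², y = 15.3 cm, Ī = 3.402 cm⁴.
Hole (subtracted): ⌀0.6, A = 0.282743 cm², y = 0.7 cm, Ī = 0.00636173 cm⁴.
Centroid: ȳ = ΣA·y / ΣA = 6.35097 cm.
Transfer each piece to the centroidal x-axis using Ī + A·d² with d = y − 6.35097:
  bottom plate: d = -5.65097 cm → contributes +763.903 cm⁴
  web plate: d = 1.54903 cm → contributes +214.277 cm⁴
  top plate: d = 8.94903 cm → contributes +1012.48 cm⁴
  hole: d = -5.65097 cm → contributes −9.03533 cm⁴
Total I = 1981.62 cm⁴.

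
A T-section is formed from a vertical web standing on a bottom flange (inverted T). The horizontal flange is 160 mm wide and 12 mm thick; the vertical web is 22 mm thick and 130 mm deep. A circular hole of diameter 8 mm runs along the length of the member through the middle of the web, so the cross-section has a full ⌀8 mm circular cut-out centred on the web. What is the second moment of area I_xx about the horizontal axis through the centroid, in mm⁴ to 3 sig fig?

I_xx ≈ 9.80 × 10⁶ mm⁴

Decompose the section into non-overlapping parts with the origin at the bottom-left of its bounding rectangle.
Flange: 160 × 12, A = 1 920 mm², y = 6 mm, Ī = 23 040 mm⁴.
Web: 22 × 130, A = 2 860 mm², y = 77 mm, Ī = 4 027 833 mm⁴.
Hole (subtracted): ⌀8, A = 50.265 mm², y = 77 mm, Ī = 201.06 mm⁴.
Centroid: ȳ = ΣA·y / ΣA = 48.178 mm.
Transfer each piece to the horizontal axis through the centroid using Ī + A·d² with d = y − 48.178:
  flange: d = -42.178 mm → contributes +3 438 703 mm⁴
  web: d = 28.822 mm → contributes +6 403 643 mm⁴
  hole: d = 28.822 mm → contributes −41 957 mm⁴
Total I = 9 800 389 mm⁴.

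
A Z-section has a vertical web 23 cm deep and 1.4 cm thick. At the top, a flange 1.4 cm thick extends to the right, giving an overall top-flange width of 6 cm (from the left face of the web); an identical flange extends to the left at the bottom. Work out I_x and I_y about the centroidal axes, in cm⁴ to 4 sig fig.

I_x ≈ 2924 cm⁴, I_y ≈ 143.9 cm⁴

Decompose the section into non-overlapping parts with the origin at the bottom-left of its bounding rectangle.
Web: 1.4 × 23, A = 32.2 cm², y = 11.5 cm, Ī = 1419.48 cm⁴.
Top flange (beyond web): 4.6 × 1.4, A = 6.44 cm², y = 22.3 cm, Ī = 1.05187 cm⁴.
Bottom flange (beyond web): 4.6 × 1.4, A = 6.44 cm², y = 0.7 cm, Ī = 1.05187 cm⁴.
Centroid: ȳ = ΣA·y / ΣA = 11.5 cm.
Transfer each piece to the centroidal x-axis using Ī + A·d² with d = y − 11.5:
  web: d = 0 cm → contributes +1419.48 cm⁴
  top flange (beyond web): d = 10.8 cm → contributes +752.213 cm⁴
  bottom flange (beyond web): d = -10.8 cm → contributes +752.213 cm⁴
Total I = 2923.91 cm⁴.
For the y-axis: x̄ = 5.3 cm.
Repeating about the centroidal y-axis gives I_y = 143.891 cm⁴.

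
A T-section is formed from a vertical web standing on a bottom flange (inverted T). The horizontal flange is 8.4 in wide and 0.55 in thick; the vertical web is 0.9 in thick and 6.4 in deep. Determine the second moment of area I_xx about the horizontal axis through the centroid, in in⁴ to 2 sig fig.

I_xx ≈ 51 in⁴

Split into non-overlapping primitives; take the origin at the lower-left of the bounding box.
Flange: 8.4 × 0.55, A = 4.62 in², y = 0.275 in, Ī = 0.1165 in⁴.
Web: 0.9 × 6.4, A = 5.76 in², y = 3.75 in, Ī = 19.66 in⁴.
Centroid: ȳ = ΣA·y / ΣA = 2.203 in.
Transfer each piece to the horizontal axis through the centroid using Ī + A·d² with d = y − 2.203:
  flange: d = -1.928 in → contributes +17.3 in⁴
  web: d = 1.547 in → contributes +33.44 in⁴
Total I = 50.74 in⁴.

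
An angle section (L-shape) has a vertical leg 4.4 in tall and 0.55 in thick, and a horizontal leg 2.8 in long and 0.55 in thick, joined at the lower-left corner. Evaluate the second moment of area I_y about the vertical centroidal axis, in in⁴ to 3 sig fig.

I_y ≈ 2.19 in⁴

Break the section into simple shapes (no overlaps), measuring from the bottom-left corner of the bounding box.
Vertical leg: 0.55 × 4.4, A = 2.42 in², x = 0.275 in, Ī = 0.061004 in⁴.
Horizontal leg (remainder): 2.25 × 0.55, A = 1.2375 in², x = 1.675 in, Ī = 0.52207 in⁴.
Centroid: x̄ = ΣA·x / ΣA = 0.74868 in.
Transfer each piece to the vertical centroidal axis using Ī + A·d² with d = x − 0.74868:
  vertical leg: d = -0.47368 in → contributes +0.604 in⁴
  horizontal leg (remainder): d = 0.92632 in → contributes +1.5839 in⁴
Total I = 2.1879 in⁴.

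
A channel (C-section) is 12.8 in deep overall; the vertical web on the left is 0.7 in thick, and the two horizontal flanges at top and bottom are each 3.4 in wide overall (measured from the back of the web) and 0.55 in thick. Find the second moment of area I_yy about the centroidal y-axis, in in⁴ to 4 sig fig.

Break the section into simple shapes (no overlaps), measuring from the bottom-left corner of the bounding box.
Web: 0.7 × 12.8, A = 8.96 in², x = 0.35 in, Ī = 0.365867 in⁴.
Top flange (beyond web): 2.7 × 0.55, A = 1.485 in², x = 2.05 in, Ī = 0.902138 in⁴.
Bottom flange (beyond web): 2.7 × 0.55, A = 1.485 in², x = 2.05 in, Ī = 0.902138 in⁴.
Centroid: x̄ = ΣA·x / ΣA = 0.773219 in.
Transfer each piece to the centroidal y-axis using Ī + A·d² with d = x − 0.773219:
  web: d = -0.423219 in → contributes +1.97073 in⁴
  top flange (beyond web): d = 1.27678 in → contributes +3.32294 in⁴
  bottom flange (beyond web): d = 1.27678 in → contributes +3.32294 in⁴
Total I = 8.61661 in⁴.

I_yy ≈ 8.617 in⁴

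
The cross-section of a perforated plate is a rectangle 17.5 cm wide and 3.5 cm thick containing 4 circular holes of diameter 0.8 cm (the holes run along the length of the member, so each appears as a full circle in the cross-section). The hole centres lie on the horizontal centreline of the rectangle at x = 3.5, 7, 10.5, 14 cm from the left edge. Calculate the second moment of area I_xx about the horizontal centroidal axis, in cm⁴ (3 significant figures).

Decompose the section into non-overlapping parts with the origin at the bottom-left of its bounding rectangle.
Plate: 17.5 × 3.5, A = 61.25 cm², y = 1.75 cm, Ī = 62.526 cm⁴.
Hole 1 (subtracted): ⌀0.8, A = 0.50265 cm², y = 1.75 cm, Ī = 0.020106 cm⁴.
Hole 2 (subtracted): ⌀0.8, A = 0.50265 cm², y = 1.75 cm, Ī = 0.020106 cm⁴.
Hole 3 (subtracted): ⌀0.8, A = 0.50265 cm², y = 1.75 cm, Ī = 0.020106 cm⁴.
Hole 4 (subtracted): ⌀0.8, A = 0.50265 cm², y = 1.75 cm, Ī = 0.020106 cm⁴.
By symmetry the centroid is at mid-height, ȳ = 1.75 cm.
All pieces are centred on the horizontal centroidal axis, so I = ΣĪ (holes subtracted) = 62.446 cm⁴.

I_xx ≈ 62.4 cm⁴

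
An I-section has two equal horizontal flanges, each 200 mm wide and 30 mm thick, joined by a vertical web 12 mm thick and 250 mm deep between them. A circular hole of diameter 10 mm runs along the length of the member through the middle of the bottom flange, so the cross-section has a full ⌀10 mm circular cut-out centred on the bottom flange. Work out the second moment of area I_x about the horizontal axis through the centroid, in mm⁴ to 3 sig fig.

I_x ≈ 2.50 × 10⁸ mm⁴

Break the section into simple shapes (no overlaps), measuring from the bottom-left corner of the bounding box.
Bottom flange: 200 × 30, A = 6 000 mm², y = 15 mm, Ī = 450 000 mm⁴.
Web: 12 × 250, A = 3 000 mm², y = 155 mm, Ī = 15 625 000 mm⁴.
Top flange: 200 × 30, A = 6 000 mm², y = 295 mm, Ī = 450 000 mm⁴.
Hole (subtracted): ⌀10, A = 78.54 mm², y = 15 mm, Ī = 490.87 mm⁴.
Centroid: ȳ = ΣA·y / ΣA = 155.74 mm.
Transfer each piece to the horizontal axis through the centroid using Ī + A·d² with d = y − 155.74:
  bottom flange: d = -140.74 mm → contributes +119 291 245 mm⁴
  web: d = -0.7369 mm → contributes +15 626 629 mm⁴
  top flange: d = 139.26 mm → contributes +116 815 272 mm⁴
  hole: d = -140.74 mm → contributes −1 556 119 mm⁴
Total I = 250 177 026 mm⁴.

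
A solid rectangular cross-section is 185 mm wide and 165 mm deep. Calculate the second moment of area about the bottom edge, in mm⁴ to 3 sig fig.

The section: 185 × 165, A = 30 525 mm², y = 82.5 mm, Ī = 69 253 594 mm⁴.
Transfer it to the bottom edge using Ī + A·d² with d = y − 0:
  the section: d = 82.5 mm → contributes +277 014 375 mm⁴
Total I = 277 014 375 mm⁴.

I_base ≈ 2.77 × 10⁸ mm⁴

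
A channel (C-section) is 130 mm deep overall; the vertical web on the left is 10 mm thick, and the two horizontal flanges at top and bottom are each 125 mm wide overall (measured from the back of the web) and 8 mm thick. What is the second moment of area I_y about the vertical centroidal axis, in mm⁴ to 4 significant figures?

I_y ≈ 5.014 × 10⁶ mm⁴

Decompose the section into non-overlapping parts with the origin at the bottom-left of its bounding rectangle.
Web: 10 × 130, A = 1 300 mm², x = 5 mm, Ī = 10833.3 mm⁴.
Top flange (beyond web): 115 × 8, A = 920 mm², x = 67.5 mm, Ī = 1 013 917 mm⁴.
Bottom flange (beyond web): 115 × 8, A = 920 mm², x = 67.5 mm, Ī = 1 013 917 mm⁴.
Centroid: x̄ = ΣA·x / ΣA = 41.6242 mm.
Transfer each piece to the vertical centroidal axis using Ī + A·d² with d = x − 41.6242:
  web: d = -36.6242 mm → contributes +1 754 565 mm⁴
  top flange (beyond web): d = 25.8758 mm → contributes +1 629 909 mm⁴
  bottom flange (beyond web): d = 25.8758 mm → contributes +1 629 909 mm⁴
Total I = 5 014 383 mm⁴.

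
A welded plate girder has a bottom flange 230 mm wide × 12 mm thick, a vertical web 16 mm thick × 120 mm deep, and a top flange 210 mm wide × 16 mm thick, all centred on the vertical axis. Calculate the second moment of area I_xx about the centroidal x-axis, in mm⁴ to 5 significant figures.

Decompose the section into non-overlapping parts with the origin at the bottom-left of its bounding rectangle.
Bottom plate: 230 × 12, A = 2 760 mm², y = 6 mm, Ī = 33 120 mm⁴.
Web plate: 16 × 120, A = 1 920 mm², y = 72 mm, Ī = 2 304 000 mm⁴.
Top plate: 210 × 16, A = 3 360 mm², y = 140 mm, Ī = 71 680 mm⁴.
Centroid: ȳ = ΣA·y / ΣA = 77.76119 mm.
Transfer each piece to the centroidal x-axis using Ī + A·d² with d = y − 77.76119:
  bottom plate: d = -71.76119 mm → contributes +14 246 206 mm⁴
  web plate: d = -5.761194 mm → contributes +2 367 727 mm⁴
  top plate: d = 62.23881 mm → contributes +13 087 208 mm⁴
Total I = 29 701 141 mm⁴.

I_xx ≈ 2.9701 × 10⁷ mm⁴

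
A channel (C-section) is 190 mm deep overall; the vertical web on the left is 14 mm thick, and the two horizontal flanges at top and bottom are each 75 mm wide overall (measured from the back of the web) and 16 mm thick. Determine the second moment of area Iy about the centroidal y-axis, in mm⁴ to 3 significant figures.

Split into non-overlapping primitives; take the origin at the lower-left of the bounding box.
Web: 14 × 190, A = 2 660 mm², x = 7 mm, Ī = 43 447 mm⁴.
Top flange (beyond web): 61 × 16, A = 976 mm², x = 44.5 mm, Ī = 302 641 mm⁴.
Bottom flange (beyond web): 61 × 16, A = 976 mm², x = 44.5 mm, Ī = 302 641 mm⁴.
Centroid: x̄ = ΣA·x / ΣA = 22.872 mm.
Transfer each piece to the centroidal y-axis using Ī + A·d² with d = x − 22.872:
  web: d = -15.872 mm → contributes +713 524 mm⁴
  top flange (beyond web): d = 21.628 mm → contributes +759 200 mm⁴
  bottom flange (beyond web): d = 21.628 mm → contributes +759 200 mm⁴
Total I = 2 231 925 mm⁴.

Iy ≈ 2.23 × 10⁶ mm⁴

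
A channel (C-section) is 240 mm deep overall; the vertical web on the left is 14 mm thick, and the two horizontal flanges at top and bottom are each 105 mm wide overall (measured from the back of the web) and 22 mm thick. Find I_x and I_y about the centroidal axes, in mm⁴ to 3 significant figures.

I_x ≈ 6.39 × 10⁷ mm⁴, I_y ≈ 7.85 × 10⁶ mm⁴

Decompose the section into non-overlapping parts with the origin at the bottom-left of its bounding rectangle.
Web: 14 × 240, A = 3 360 mm², y = 120 mm, Ī = 16 128 000 mm⁴.
Top flange (beyond web): 91 × 22, A = 2 002 mm², y = 229 mm, Ī = 80 747 mm⁴.
Bottom flange (beyond web): 91 × 22, A = 2 002 mm², y = 11 mm, Ī = 80 747 mm⁴.
By symmetry the centroid is at mid-height, ȳ = 120 mm.
Transfer each piece to the centroidal x-axis using Ī + A·d² with d = y − 120:
  web: d = 0 mm → contributes +16 128 000 mm⁴
  top flange (beyond web): d = 109 mm → contributes +23 866 509 mm⁴
  bottom flange (beyond web): d = -109 mm → contributes +23 866 509 mm⁴
Total I = 63 861 019 mm⁴.
For the y-axis: x̄ = 35.546 mm.
Repeating about the centroidal y-axis gives I_y = 7 853 422 mm⁴.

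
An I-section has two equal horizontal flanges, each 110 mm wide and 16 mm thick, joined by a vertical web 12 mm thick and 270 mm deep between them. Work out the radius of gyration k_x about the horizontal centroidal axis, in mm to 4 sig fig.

k_x ≈ 116.5 mm

Split into non-overlapping primitives; take the origin at the lower-left of the bounding box.
Bottom flange: 110 × 16, A = 1 760 mm², y = 8 mm, Ī = 37546.7 mm⁴.
Web: 12 × 270, A = 3 240 mm², y = 151 mm, Ī = 19 683 000 mm⁴.
Top flange: 110 × 16, A = 1 760 mm², y = 294 mm, Ī = 37546.7 mm⁴.
By symmetry the centroid is at mid-height, ȳ = 151 mm.
Transfer each piece to the horizontal centroidal axis using Ī + A·d² with d = y − 151:
  bottom flange: d = -143 mm → contributes +36 027 787 mm⁴
  web: d = 0 mm → contributes +19 683 000 mm⁴
  top flange: d = 143 mm → contributes +36 027 787 mm⁴
Total I = 91 738 573 mm⁴.
Radius of gyration: k = √(I/A) = √(91 738 573 / 6 760) = 116.494 mm.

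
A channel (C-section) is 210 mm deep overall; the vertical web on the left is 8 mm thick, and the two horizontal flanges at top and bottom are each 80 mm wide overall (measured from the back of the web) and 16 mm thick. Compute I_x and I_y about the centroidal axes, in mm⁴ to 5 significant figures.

Split into non-overlapping primitives; take the origin at the lower-left of the bounding box.
Web: 8 × 210, A = 1 680 mm², y = 105 mm, Ī = 6 174 000 mm⁴.
Top flange (beyond web): 72 × 16, A = 1 152 mm², y = 202 mm, Ī = 24 576 mm⁴.
Bottom flange (beyond web): 72 × 16, A = 1 152 mm², y = 8 mm, Ī = 24 576 mm⁴.
By symmetry the centroid is at mid-height, ȳ = 105 mm.
Transfer each piece to the centroidal x-axis using Ī + A·d² with d = y − 105:
  web: d = 0 mm → contributes +6 174 000 mm⁴
  top flange (beyond web): d = 97 mm → contributes +10 863 744 mm⁴
  bottom flange (beyond web): d = -97 mm → contributes +10 863 744 mm⁴
Total I = 27 901 488 mm⁴.
For the y-axis: x̄ = 27.13253 mm.
Repeating about the centroidal y-axis gives I_y = 2 558 794 mm⁴.

I_x ≈ 2.7901 × 10⁷ mm⁴, I_y ≈ 2.5588 × 10⁶ mm⁴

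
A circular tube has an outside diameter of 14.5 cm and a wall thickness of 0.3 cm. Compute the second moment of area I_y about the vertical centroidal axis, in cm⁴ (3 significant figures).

Treat the section as a set of non-overlapping primitives; coordinates are from the bounding-box lower-left.
Outer circle: ⌀14.5, A = 165.13 cm², x = 7.25 cm, Ī = 2169.9 cm⁴.
Bore (subtracted): ⌀13.9, A = 151.75 cm², x = 7.25 cm, Ī = 1832.4 cm⁴.
By symmetry the centroid is at mid-width, x̄ = 7.25 cm.
All pieces are centred on the vertical centroidal axis, so I = ΣĪ (holes subtracted) = 337.47 cm⁴.

I_y ≈ 337 cm⁴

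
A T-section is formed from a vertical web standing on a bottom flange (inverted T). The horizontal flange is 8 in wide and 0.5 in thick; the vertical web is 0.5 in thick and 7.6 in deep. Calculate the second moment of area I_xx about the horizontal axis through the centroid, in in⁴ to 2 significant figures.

Decompose the section into non-overlapping parts with the origin at the bottom-left of its bounding rectangle.
Flange: 8 × 0.5, A = 4 in², y = 0.25 in, Ī = 0.08333 in⁴.
Web: 0.5 × 7.6, A = 3.8 in², y = 4.3 in, Ī = 18.29 in⁴.
Centroid: ȳ = ΣA·y / ΣA = 2.223 in.
Transfer each piece to the horizontal axis through the centroid using Ī + A·d² with d = y − 2.223:
  flange: d = -1.973 in → contributes +15.66 in⁴
  web: d = 2.077 in → contributes +34.68 in⁴
Total I = 50.34 in⁴.

I_xx ≈ 50 in⁴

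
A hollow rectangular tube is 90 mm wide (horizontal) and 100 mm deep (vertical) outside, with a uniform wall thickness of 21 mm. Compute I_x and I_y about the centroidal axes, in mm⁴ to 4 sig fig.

I_x ≈ 6.720 × 10⁶ mm⁴, I_y ≈ 5.540 × 10⁶ mm⁴

Treat the section as a set of non-overlapping primitives; coordinates are from the bounding-box lower-left.
Outer rectangle: 90 × 100, A = 9 000 mm², y = 50 mm, Ī = 7 500 000 mm⁴.
Inner void (subtracted): 48 × 58, A = 2 784 mm², y = 50 mm, Ī = 780 448 mm⁴.
By symmetry the centroid is at mid-height, ȳ = 50 mm.
All pieces are centred on the centroidal x-axis, so I = ΣĪ (holes subtracted) = 6 719 552 mm⁴.
Repeating about the centroidal y-axis gives I_y = 5 540 472 mm⁴.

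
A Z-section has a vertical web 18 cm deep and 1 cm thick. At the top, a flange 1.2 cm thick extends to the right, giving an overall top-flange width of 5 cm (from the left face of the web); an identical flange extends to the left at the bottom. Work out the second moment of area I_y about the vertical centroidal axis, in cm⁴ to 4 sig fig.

Treat the section as a set of non-overlapping primitives; coordinates are from the bounding-box lower-left.
Web: 1 × 18, A = 18 cm², x = 4.5 cm, Ī = 1.5 cm⁴.
Top flange (beyond web): 4 × 1.2, A = 4.8 cm², x = 7 cm, Ī = 6.4 cm⁴.
Bottom flange (beyond web): 4 × 1.2, A = 4.8 cm², x = 2 cm, Ī = 6.4 cm⁴.
Centroid: x̄ = ΣA·x / ΣA = 4.5 cm.
Transfer each piece to the vertical centroidal axis using Ī + A·d² with d = x − 4.5:
  web: d = 0 cm → contributes +1.5 cm⁴
  top flange (beyond web): d = 2.5 cm → contributes +36.4 cm⁴
  bottom flange (beyond web): d = -2.5 cm → contributes +36.4 cm⁴
Total I = 74.3 cm⁴.

I_y ≈ 74.30 cm⁴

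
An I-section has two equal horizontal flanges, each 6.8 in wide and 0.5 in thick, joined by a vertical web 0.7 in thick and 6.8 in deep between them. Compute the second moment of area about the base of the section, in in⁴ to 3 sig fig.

I_base ≈ 285 in⁴

Decompose the section into non-overlapping parts with the origin at the bottom-left of its bounding rectangle.
Bottom flange: 6.8 × 0.5, A = 3.4 in², y = 0.25 in, Ī = 0.070833 in⁴.
Web: 0.7 × 6.8, A = 4.76 in², y = 3.9 in, Ī = 18.342 in⁴.
Top flange: 6.8 × 0.5, A = 3.4 in², y = 7.55 in, Ī = 0.070833 in⁴.
Transfer each piece to the bottom edge using Ī + A·d² with d = y − 0:
  bottom flange: d = 0.25 in → contributes +0.28333 in⁴
  web: d = 3.9 in → contributes +90.741 in⁴
  top flange: d = 7.55 in → contributes +193.88 in⁴
Total I = 284.9 in⁴.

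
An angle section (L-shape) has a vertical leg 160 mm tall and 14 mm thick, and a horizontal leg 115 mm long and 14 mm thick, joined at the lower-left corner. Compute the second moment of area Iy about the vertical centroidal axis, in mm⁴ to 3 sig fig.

Iy ≈ 4.10 × 10⁶ mm⁴

Split into non-overlapping primitives; take the origin at the lower-left of the bounding box.
Vertical leg: 14 × 160, A = 2 240 mm², x = 7 mm, Ī = 36 587 mm⁴.
Horizontal leg (remainder): 101 × 14, A = 1 414 mm², x = 64.5 mm, Ī = 1 202 018 mm⁴.
Centroid: x̄ = ΣA·x / ΣA = 29.251 mm.
Transfer each piece to the vertical centroidal axis using Ī + A·d² with d = x − 29.251:
  vertical leg: d = -22.251 mm → contributes +1 145 622 mm⁴
  horizontal leg (remainder): d = 35.249 mm → contributes +2 958 906 mm⁴
Total I = 4 104 528 mm⁴.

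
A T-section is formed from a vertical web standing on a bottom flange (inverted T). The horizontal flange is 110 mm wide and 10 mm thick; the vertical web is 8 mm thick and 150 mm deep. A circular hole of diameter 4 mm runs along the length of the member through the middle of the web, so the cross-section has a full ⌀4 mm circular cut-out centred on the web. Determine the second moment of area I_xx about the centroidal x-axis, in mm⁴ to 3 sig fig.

Break the section into simple shapes (no overlaps), measuring from the bottom-left corner of the bounding box.
Flange: 110 × 10, A = 1 100 mm², y = 5 mm, Ī = 9166.7 mm⁴.
Web: 8 × 150, A = 1 200 mm², y = 85 mm, Ī = 2 250 000 mm⁴.
Hole (subtracted): ⌀4, A = 12.566 mm², y = 85 mm, Ī = 12.566 mm⁴.
Centroid: ȳ = ΣA·y / ΣA = 46.529 mm.
Transfer each piece to the centroidal x-axis using Ī + A·d² with d = y − 46.529:
  flange: d = -41.529 mm → contributes +1 906 285 mm⁴
  web: d = 38.471 mm → contributes +4 026 027 mm⁴
  hole: d = 38.471 mm → contributes −18 611 mm⁴
Total I = 5 913 701 mm⁴.

I_xx ≈ 5.91 × 10⁶ mm⁴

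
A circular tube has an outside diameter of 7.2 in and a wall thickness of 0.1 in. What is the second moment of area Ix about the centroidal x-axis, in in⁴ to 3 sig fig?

Decompose the section into non-overlapping parts with the origin at the bottom-left of its bounding rectangle.
Outer circle: ⌀7.2, A = 40.715 in², y = 3.6 in, Ī = 131.92 in⁴.
Bore (subtracted): ⌀7, A = 38.485 in², y = 3.6 in, Ī = 117.86 in⁴.
By symmetry the centroid is at mid-height, ȳ = 3.6 in.
All pieces are centred on the centroidal x-axis, so I = ΣĪ (holes subtracted) = 14.058 in⁴.

Ix ≈ 14.1 in⁴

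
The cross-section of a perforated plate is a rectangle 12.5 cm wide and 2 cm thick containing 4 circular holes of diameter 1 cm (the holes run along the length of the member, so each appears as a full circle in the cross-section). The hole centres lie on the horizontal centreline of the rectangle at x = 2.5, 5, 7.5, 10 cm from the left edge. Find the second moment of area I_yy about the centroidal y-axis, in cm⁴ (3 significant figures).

Split into non-overlapping primitives; take the origin at the lower-left of the bounding box.
Plate: 12.5 × 2, A = 25 cm², x = 6.25 cm, Ī = 325.52 cm⁴.
Hole 1 (subtracted): ⌀1, A = 0.7854 cm², x = 2.5 cm, Ī = 0.049087 cm⁴.
Hole 2 (subtracted): ⌀1, A = 0.7854 cm², x = 5 cm, Ī = 0.049087 cm⁴.
Hole 3 (subtracted): ⌀1, A = 0.7854 cm², x = 7.5 cm, Ī = 0.049087 cm⁴.
Hole 4 (subtracted): ⌀1, A = 0.7854 cm², x = 10 cm, Ī = 0.049087 cm⁴.
By symmetry the centroid is at mid-width, x̄ = 6.25 cm.
Transfer each piece to the centroidal y-axis using Ī + A·d² with d = x − 6.25:
  plate: d = 0 cm → contributes +325.52 cm⁴
  hole 1: d = -3.75 cm → contributes −11.094 cm⁴
  hole 2: d = -1.25 cm → contributes −1.2763 cm⁴
  hole 3: d = 1.25 cm → contributes −1.2763 cm⁴
  hole 4: d = 3.75 cm → contributes −11.094 cm⁴
Total I = 300.78 cm⁴.

I_yy ≈ 301 cm⁴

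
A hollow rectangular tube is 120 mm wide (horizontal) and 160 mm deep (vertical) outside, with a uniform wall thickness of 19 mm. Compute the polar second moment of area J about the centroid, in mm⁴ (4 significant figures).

Break the section into simple shapes (no overlaps), measuring from the bottom-left corner of the bounding box.
Outer rectangle: 120 × 160, A = 19 200 mm², y = 80 mm, Ī = 40 960 000 mm⁴.
Inner void (subtracted): 82 × 122, A = 10 004 mm², y = 80 mm, Ī = 12 408 295 mm⁴.
By symmetry the centroid is at mid-height, ȳ = 80 mm.
All pieces are centred on the centroidal x-axis, so I = ΣĪ (holes subtracted) = 28 551 705 mm⁴.
Repeating about the centroidal y-axis gives I_y = 17 434 425 mm⁴.
Polar second moment: J = I_x + I_y = 45 986 131 mm⁴.

J ≈ 4.599 × 10⁷ mm⁴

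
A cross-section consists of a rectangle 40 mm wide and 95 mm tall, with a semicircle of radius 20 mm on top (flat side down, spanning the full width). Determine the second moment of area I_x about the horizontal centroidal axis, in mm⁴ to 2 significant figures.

I_x ≈ 4.6 × 10⁶ mm⁴

Treat the section as a set of non-overlapping primitives; coordinates are from the bounding-box lower-left.
Rectangular body: 40 × 95, A = 3 800 mm², y = 47.5 mm, Ī = 2 857 917 mm⁴.
Semicircular cap: semicircle r = 20, A = 628.3 mm², y = 103.5 mm, Ī = 17 561 mm⁴.
Centroid: ȳ = ΣA·y / ΣA = 55.44 mm.
Transfer each piece to the horizontal centroidal axis using Ī + A·d² with d = y − 55.44:
  rectangular body: d = -7.944 mm → contributes +3 097 722 mm⁴
  semicircular cap: d = 48.04 mm → contributes +1 467 880 mm⁴
Total I = 4 565 602 mm⁴.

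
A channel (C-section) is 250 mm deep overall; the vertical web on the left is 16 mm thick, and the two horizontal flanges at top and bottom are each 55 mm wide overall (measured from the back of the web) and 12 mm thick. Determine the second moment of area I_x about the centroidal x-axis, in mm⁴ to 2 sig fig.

Decompose the section into non-overlapping parts with the origin at the bottom-left of its bounding rectangle.
Web: 16 × 250, A = 4 000 mm², y = 125 mm, Ī = 20 833 333 mm⁴.
Top flange (beyond web): 39 × 12, A = 468 mm², y = 244 mm, Ī = 5 616 mm⁴.
Bottom flange (beyond web): 39 × 12, A = 468 mm², y = 6 mm, Ī = 5 616 mm⁴.
By symmetry the centroid is at mid-height, ȳ = 125 mm.
Transfer each piece to the centroidal x-axis using Ī + A·d² with d = y − 125:
  web: d = 0 mm → contributes +20 833 333 mm⁴
  top flange (beyond web): d = 119 mm → contributes +6 632 964 mm⁴
  bottom flange (beyond web): d = -119 mm → contributes +6 632 964 mm⁴
Total I = 34 099 261 mm⁴.

I_x ≈ 3.4 × 10⁷ mm⁴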